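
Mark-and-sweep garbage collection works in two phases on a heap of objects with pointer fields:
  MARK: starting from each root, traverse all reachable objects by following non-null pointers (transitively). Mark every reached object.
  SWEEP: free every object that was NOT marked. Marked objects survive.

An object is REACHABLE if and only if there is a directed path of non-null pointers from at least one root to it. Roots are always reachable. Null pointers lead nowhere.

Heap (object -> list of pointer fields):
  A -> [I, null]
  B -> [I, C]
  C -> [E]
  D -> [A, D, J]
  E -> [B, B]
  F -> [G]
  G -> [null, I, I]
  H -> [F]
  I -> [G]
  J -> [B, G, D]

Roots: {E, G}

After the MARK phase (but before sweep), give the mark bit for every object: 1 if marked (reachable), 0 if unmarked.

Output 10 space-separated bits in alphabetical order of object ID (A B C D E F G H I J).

Roots: E G
Mark E: refs=B B, marked=E
Mark G: refs=null I I, marked=E G
Mark B: refs=I C, marked=B E G
Mark I: refs=G, marked=B E G I
Mark C: refs=E, marked=B C E G I
Unmarked (collected): A D F H J

Answer: 0 1 1 0 1 0 1 0 1 0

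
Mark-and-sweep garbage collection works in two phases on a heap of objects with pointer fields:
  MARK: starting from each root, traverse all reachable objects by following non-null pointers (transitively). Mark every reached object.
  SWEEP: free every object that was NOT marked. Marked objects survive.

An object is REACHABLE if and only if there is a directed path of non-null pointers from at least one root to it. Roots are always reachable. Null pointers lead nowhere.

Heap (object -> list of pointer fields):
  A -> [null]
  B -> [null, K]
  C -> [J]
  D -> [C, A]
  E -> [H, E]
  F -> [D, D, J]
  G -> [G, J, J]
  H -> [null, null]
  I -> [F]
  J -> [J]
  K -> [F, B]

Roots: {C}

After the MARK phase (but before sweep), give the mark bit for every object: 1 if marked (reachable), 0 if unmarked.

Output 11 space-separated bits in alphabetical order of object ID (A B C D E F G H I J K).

Roots: C
Mark C: refs=J, marked=C
Mark J: refs=J, marked=C J
Unmarked (collected): A B D E F G H I K

Answer: 0 0 1 0 0 0 0 0 0 1 0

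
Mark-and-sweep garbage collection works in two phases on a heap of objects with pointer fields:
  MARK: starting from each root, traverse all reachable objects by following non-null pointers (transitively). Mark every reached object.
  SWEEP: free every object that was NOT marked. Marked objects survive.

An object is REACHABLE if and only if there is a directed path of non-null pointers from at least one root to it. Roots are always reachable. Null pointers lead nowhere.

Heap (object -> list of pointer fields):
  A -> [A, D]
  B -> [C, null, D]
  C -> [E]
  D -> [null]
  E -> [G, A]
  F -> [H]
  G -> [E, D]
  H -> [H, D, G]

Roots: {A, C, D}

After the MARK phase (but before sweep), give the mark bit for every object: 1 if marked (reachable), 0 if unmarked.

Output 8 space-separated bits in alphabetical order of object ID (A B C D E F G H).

Answer: 1 0 1 1 1 0 1 0

Derivation:
Roots: A C D
Mark A: refs=A D, marked=A
Mark C: refs=E, marked=A C
Mark D: refs=null, marked=A C D
Mark E: refs=G A, marked=A C D E
Mark G: refs=E D, marked=A C D E G
Unmarked (collected): B F H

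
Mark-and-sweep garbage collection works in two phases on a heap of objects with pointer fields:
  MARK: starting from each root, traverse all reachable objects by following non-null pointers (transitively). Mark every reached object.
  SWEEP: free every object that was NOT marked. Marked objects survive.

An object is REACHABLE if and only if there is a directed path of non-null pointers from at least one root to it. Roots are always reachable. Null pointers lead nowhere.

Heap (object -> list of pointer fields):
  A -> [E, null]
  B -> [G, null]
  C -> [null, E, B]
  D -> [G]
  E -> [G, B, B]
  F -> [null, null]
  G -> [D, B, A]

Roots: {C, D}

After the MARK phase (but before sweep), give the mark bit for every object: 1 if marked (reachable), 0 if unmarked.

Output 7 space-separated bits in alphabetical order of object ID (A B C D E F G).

Roots: C D
Mark C: refs=null E B, marked=C
Mark D: refs=G, marked=C D
Mark E: refs=G B B, marked=C D E
Mark B: refs=G null, marked=B C D E
Mark G: refs=D B A, marked=B C D E G
Mark A: refs=E null, marked=A B C D E G
Unmarked (collected): F

Answer: 1 1 1 1 1 0 1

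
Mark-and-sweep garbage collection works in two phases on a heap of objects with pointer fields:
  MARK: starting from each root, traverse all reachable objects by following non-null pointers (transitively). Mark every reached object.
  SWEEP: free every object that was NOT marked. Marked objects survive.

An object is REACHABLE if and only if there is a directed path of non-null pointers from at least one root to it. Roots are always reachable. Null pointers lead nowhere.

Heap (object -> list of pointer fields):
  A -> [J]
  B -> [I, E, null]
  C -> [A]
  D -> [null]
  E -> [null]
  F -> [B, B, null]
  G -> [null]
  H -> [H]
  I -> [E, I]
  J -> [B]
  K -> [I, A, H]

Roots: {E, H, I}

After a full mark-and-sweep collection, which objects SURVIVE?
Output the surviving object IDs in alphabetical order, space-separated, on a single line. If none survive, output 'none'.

Roots: E H I
Mark E: refs=null, marked=E
Mark H: refs=H, marked=E H
Mark I: refs=E I, marked=E H I
Unmarked (collected): A B C D F G J K

Answer: E H I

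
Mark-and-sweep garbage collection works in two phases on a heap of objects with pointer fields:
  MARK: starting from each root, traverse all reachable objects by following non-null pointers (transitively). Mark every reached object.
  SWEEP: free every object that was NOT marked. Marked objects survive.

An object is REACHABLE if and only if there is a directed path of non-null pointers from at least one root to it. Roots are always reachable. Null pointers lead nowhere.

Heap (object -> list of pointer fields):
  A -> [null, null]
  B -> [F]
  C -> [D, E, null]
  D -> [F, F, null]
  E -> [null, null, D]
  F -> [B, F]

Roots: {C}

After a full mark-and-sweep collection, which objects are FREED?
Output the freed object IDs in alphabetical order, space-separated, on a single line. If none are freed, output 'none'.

Answer: A

Derivation:
Roots: C
Mark C: refs=D E null, marked=C
Mark D: refs=F F null, marked=C D
Mark E: refs=null null D, marked=C D E
Mark F: refs=B F, marked=C D E F
Mark B: refs=F, marked=B C D E F
Unmarked (collected): A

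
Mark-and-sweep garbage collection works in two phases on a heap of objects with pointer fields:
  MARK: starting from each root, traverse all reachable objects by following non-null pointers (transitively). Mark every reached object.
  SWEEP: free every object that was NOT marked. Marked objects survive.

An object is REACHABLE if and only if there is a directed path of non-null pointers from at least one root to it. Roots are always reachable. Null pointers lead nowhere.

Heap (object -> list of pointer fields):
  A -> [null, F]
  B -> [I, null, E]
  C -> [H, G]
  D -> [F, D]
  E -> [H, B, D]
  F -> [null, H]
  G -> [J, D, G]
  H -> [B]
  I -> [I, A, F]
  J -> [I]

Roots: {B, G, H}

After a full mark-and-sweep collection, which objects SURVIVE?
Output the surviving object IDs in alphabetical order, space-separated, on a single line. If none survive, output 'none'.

Roots: B G H
Mark B: refs=I null E, marked=B
Mark G: refs=J D G, marked=B G
Mark H: refs=B, marked=B G H
Mark I: refs=I A F, marked=B G H I
Mark E: refs=H B D, marked=B E G H I
Mark J: refs=I, marked=B E G H I J
Mark D: refs=F D, marked=B D E G H I J
Mark A: refs=null F, marked=A B D E G H I J
Mark F: refs=null H, marked=A B D E F G H I J
Unmarked (collected): C

Answer: A B D E F G H I J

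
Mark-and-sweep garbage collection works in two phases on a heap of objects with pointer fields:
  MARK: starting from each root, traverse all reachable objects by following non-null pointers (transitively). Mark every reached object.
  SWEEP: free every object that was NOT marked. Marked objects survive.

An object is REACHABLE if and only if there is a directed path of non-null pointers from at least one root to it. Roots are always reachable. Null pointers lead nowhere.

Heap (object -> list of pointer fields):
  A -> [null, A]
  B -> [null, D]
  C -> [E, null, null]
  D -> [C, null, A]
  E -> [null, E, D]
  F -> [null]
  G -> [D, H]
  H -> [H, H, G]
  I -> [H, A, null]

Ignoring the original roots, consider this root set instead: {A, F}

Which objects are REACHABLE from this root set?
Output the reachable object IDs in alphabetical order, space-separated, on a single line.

Answer: A F

Derivation:
Roots: A F
Mark A: refs=null A, marked=A
Mark F: refs=null, marked=A F
Unmarked (collected): B C D E G H I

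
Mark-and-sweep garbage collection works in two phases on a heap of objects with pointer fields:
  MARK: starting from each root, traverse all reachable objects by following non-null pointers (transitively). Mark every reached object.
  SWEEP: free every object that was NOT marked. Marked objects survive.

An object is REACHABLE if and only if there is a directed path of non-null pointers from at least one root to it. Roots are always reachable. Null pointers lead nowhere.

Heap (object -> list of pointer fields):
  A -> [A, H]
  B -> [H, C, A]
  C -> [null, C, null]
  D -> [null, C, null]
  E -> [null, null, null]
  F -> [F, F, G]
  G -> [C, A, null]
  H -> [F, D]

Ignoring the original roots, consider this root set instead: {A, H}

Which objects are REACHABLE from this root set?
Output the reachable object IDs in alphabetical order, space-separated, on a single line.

Roots: A H
Mark A: refs=A H, marked=A
Mark H: refs=F D, marked=A H
Mark F: refs=F F G, marked=A F H
Mark D: refs=null C null, marked=A D F H
Mark G: refs=C A null, marked=A D F G H
Mark C: refs=null C null, marked=A C D F G H
Unmarked (collected): B E

Answer: A C D F G H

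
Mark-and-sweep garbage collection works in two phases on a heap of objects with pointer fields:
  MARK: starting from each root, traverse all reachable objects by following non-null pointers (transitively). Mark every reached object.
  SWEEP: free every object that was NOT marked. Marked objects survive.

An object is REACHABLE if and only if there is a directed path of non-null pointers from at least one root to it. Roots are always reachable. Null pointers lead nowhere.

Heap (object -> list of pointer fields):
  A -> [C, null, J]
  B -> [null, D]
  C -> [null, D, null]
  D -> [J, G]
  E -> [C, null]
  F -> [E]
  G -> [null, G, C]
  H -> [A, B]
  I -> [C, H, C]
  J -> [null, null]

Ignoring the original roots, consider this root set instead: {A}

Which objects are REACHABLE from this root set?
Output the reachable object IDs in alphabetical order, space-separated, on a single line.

Roots: A
Mark A: refs=C null J, marked=A
Mark C: refs=null D null, marked=A C
Mark J: refs=null null, marked=A C J
Mark D: refs=J G, marked=A C D J
Mark G: refs=null G C, marked=A C D G J
Unmarked (collected): B E F H I

Answer: A C D G J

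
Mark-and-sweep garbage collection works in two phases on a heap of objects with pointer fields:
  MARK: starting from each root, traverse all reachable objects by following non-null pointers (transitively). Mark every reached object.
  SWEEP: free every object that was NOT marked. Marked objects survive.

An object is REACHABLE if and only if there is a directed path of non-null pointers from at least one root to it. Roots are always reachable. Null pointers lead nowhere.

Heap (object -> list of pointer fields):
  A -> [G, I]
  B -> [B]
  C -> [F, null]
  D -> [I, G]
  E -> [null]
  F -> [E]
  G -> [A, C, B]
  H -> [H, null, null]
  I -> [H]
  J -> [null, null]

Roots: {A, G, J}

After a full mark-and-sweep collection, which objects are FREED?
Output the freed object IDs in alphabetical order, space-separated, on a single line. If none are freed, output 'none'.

Roots: A G J
Mark A: refs=G I, marked=A
Mark G: refs=A C B, marked=A G
Mark J: refs=null null, marked=A G J
Mark I: refs=H, marked=A G I J
Mark C: refs=F null, marked=A C G I J
Mark B: refs=B, marked=A B C G I J
Mark H: refs=H null null, marked=A B C G H I J
Mark F: refs=E, marked=A B C F G H I J
Mark E: refs=null, marked=A B C E F G H I J
Unmarked (collected): D

Answer: D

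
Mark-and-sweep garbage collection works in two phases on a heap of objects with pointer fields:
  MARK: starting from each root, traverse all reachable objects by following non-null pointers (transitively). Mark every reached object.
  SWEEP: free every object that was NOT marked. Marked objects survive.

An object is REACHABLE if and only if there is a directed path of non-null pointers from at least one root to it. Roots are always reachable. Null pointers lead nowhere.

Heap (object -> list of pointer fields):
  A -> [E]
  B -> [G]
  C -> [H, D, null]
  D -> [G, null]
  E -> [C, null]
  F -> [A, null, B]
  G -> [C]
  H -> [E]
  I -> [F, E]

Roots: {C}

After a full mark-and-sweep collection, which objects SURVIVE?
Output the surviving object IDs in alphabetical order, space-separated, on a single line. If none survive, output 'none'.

Answer: C D E G H

Derivation:
Roots: C
Mark C: refs=H D null, marked=C
Mark H: refs=E, marked=C H
Mark D: refs=G null, marked=C D H
Mark E: refs=C null, marked=C D E H
Mark G: refs=C, marked=C D E G H
Unmarked (collected): A B F I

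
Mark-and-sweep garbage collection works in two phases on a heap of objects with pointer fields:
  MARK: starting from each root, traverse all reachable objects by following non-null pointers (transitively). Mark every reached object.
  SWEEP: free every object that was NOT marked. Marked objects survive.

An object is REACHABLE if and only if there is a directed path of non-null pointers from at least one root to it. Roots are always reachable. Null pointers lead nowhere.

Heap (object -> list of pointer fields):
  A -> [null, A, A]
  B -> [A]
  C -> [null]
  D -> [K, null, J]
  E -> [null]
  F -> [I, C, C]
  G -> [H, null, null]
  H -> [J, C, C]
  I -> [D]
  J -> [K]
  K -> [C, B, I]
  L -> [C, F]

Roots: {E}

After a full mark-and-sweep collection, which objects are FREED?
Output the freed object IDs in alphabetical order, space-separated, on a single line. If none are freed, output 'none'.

Roots: E
Mark E: refs=null, marked=E
Unmarked (collected): A B C D F G H I J K L

Answer: A B C D F G H I J K L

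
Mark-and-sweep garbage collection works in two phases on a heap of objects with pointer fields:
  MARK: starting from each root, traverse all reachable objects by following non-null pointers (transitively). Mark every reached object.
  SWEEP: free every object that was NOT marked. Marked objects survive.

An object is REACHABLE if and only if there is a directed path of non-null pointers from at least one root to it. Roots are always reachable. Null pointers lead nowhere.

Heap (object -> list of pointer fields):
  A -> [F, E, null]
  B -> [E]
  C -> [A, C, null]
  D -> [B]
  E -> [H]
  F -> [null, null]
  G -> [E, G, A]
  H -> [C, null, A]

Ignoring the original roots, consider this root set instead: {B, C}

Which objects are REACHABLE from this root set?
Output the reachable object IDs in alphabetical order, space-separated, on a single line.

Roots: B C
Mark B: refs=E, marked=B
Mark C: refs=A C null, marked=B C
Mark E: refs=H, marked=B C E
Mark A: refs=F E null, marked=A B C E
Mark H: refs=C null A, marked=A B C E H
Mark F: refs=null null, marked=A B C E F H
Unmarked (collected): D G

Answer: A B C E F H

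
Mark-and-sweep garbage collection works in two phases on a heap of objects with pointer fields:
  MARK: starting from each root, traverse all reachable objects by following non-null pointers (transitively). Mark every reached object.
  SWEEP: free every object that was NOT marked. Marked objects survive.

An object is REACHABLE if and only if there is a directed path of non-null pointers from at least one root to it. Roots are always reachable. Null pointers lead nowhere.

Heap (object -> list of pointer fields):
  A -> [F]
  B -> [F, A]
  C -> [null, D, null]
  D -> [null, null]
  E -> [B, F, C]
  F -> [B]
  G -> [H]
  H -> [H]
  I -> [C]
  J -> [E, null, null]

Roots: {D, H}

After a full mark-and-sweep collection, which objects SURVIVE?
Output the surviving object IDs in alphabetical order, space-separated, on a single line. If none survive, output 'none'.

Answer: D H

Derivation:
Roots: D H
Mark D: refs=null null, marked=D
Mark H: refs=H, marked=D H
Unmarked (collected): A B C E F G I J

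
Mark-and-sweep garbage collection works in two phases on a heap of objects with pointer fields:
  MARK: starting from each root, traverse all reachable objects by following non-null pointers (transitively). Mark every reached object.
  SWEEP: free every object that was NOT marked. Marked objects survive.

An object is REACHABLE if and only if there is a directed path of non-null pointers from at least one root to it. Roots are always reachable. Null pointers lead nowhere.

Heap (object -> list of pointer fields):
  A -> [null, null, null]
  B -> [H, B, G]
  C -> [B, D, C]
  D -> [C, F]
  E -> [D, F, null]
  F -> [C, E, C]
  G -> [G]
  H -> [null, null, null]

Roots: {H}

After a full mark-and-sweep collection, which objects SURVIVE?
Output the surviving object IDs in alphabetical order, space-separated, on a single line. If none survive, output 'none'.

Answer: H

Derivation:
Roots: H
Mark H: refs=null null null, marked=H
Unmarked (collected): A B C D E F G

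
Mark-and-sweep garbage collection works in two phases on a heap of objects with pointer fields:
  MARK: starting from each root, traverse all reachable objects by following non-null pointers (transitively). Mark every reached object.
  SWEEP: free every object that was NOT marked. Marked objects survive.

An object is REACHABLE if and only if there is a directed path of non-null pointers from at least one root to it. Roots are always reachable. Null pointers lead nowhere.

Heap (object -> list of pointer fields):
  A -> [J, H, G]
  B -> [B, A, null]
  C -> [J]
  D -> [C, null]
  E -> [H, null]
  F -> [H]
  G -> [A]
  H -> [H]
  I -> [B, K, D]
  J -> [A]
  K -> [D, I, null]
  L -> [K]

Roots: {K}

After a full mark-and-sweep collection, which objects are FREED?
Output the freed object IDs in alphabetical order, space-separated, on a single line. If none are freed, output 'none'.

Answer: E F L

Derivation:
Roots: K
Mark K: refs=D I null, marked=K
Mark D: refs=C null, marked=D K
Mark I: refs=B K D, marked=D I K
Mark C: refs=J, marked=C D I K
Mark B: refs=B A null, marked=B C D I K
Mark J: refs=A, marked=B C D I J K
Mark A: refs=J H G, marked=A B C D I J K
Mark H: refs=H, marked=A B C D H I J K
Mark G: refs=A, marked=A B C D G H I J K
Unmarked (collected): E F L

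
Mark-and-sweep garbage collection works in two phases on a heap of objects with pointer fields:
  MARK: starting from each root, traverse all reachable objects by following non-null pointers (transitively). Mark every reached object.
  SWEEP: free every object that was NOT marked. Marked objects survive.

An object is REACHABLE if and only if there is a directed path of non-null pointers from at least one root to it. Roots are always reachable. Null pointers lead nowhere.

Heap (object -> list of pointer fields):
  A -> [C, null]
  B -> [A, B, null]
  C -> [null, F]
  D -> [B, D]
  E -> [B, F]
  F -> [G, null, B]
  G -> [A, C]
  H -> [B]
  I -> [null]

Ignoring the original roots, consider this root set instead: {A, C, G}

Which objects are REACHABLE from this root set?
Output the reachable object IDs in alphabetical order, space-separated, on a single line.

Roots: A C G
Mark A: refs=C null, marked=A
Mark C: refs=null F, marked=A C
Mark G: refs=A C, marked=A C G
Mark F: refs=G null B, marked=A C F G
Mark B: refs=A B null, marked=A B C F G
Unmarked (collected): D E H I

Answer: A B C F G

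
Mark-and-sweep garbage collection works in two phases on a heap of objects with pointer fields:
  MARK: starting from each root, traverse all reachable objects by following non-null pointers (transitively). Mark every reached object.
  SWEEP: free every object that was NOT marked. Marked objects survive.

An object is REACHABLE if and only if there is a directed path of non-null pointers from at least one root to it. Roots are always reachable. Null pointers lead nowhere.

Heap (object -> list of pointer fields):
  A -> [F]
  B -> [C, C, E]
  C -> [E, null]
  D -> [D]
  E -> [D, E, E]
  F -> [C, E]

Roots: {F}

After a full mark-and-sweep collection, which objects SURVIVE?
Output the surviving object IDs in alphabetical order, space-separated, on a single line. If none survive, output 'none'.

Roots: F
Mark F: refs=C E, marked=F
Mark C: refs=E null, marked=C F
Mark E: refs=D E E, marked=C E F
Mark D: refs=D, marked=C D E F
Unmarked (collected): A B

Answer: C D E F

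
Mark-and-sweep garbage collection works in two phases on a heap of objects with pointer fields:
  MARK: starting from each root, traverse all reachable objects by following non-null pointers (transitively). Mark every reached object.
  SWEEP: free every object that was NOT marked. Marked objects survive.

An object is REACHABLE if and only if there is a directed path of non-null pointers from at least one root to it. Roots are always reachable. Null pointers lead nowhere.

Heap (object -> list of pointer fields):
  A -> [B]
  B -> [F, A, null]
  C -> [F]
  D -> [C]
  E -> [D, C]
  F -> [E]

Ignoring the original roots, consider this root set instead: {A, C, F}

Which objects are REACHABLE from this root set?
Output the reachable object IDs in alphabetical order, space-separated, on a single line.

Answer: A B C D E F

Derivation:
Roots: A C F
Mark A: refs=B, marked=A
Mark C: refs=F, marked=A C
Mark F: refs=E, marked=A C F
Mark B: refs=F A null, marked=A B C F
Mark E: refs=D C, marked=A B C E F
Mark D: refs=C, marked=A B C D E F
Unmarked (collected): (none)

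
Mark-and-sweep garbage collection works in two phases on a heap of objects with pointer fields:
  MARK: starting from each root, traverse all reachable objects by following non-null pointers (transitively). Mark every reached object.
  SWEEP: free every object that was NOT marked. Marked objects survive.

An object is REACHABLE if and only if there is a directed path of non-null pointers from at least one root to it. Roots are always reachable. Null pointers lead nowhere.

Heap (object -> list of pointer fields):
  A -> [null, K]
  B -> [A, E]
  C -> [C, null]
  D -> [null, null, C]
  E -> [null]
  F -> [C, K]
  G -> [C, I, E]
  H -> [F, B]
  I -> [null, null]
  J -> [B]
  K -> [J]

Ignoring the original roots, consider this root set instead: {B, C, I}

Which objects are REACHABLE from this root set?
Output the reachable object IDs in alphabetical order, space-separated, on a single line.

Answer: A B C E I J K

Derivation:
Roots: B C I
Mark B: refs=A E, marked=B
Mark C: refs=C null, marked=B C
Mark I: refs=null null, marked=B C I
Mark A: refs=null K, marked=A B C I
Mark E: refs=null, marked=A B C E I
Mark K: refs=J, marked=A B C E I K
Mark J: refs=B, marked=A B C E I J K
Unmarked (collected): D F G H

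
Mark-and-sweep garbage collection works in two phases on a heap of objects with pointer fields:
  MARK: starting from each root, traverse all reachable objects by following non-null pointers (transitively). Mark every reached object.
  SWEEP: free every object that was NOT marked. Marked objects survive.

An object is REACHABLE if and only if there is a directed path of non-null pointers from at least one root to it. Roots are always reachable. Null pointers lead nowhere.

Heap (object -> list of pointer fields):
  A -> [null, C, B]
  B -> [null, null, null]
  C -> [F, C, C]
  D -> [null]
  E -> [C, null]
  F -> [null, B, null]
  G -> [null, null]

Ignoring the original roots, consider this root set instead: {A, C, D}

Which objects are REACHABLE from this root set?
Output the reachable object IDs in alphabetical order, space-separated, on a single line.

Answer: A B C D F

Derivation:
Roots: A C D
Mark A: refs=null C B, marked=A
Mark C: refs=F C C, marked=A C
Mark D: refs=null, marked=A C D
Mark B: refs=null null null, marked=A B C D
Mark F: refs=null B null, marked=A B C D F
Unmarked (collected): E G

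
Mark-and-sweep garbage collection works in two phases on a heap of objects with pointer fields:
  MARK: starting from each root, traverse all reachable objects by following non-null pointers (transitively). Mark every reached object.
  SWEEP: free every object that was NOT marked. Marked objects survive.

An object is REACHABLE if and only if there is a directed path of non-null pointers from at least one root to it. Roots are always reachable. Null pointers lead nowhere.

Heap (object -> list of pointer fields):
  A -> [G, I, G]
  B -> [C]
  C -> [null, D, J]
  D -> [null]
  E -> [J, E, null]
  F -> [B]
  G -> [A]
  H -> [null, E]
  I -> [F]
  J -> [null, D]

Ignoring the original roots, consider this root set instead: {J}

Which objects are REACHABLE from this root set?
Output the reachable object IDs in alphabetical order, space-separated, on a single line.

Roots: J
Mark J: refs=null D, marked=J
Mark D: refs=null, marked=D J
Unmarked (collected): A B C E F G H I

Answer: D J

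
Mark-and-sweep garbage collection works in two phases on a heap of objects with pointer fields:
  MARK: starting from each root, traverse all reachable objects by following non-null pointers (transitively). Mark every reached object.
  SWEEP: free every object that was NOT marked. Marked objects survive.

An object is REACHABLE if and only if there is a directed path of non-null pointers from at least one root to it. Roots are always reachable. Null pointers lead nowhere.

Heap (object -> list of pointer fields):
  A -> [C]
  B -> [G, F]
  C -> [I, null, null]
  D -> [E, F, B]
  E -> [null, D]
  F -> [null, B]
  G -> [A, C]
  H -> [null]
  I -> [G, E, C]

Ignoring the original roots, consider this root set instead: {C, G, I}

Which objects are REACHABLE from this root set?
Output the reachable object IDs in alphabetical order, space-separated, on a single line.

Answer: A B C D E F G I

Derivation:
Roots: C G I
Mark C: refs=I null null, marked=C
Mark G: refs=A C, marked=C G
Mark I: refs=G E C, marked=C G I
Mark A: refs=C, marked=A C G I
Mark E: refs=null D, marked=A C E G I
Mark D: refs=E F B, marked=A C D E G I
Mark F: refs=null B, marked=A C D E F G I
Mark B: refs=G F, marked=A B C D E F G I
Unmarked (collected): H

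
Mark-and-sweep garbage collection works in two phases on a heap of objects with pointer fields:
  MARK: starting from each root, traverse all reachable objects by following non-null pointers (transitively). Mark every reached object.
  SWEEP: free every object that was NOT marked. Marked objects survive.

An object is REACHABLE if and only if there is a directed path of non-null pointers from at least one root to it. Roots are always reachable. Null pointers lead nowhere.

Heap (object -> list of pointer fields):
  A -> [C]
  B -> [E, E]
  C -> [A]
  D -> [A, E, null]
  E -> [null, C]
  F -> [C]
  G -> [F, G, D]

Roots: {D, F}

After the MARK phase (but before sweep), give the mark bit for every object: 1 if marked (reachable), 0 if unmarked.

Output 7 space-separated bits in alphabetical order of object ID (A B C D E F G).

Answer: 1 0 1 1 1 1 0

Derivation:
Roots: D F
Mark D: refs=A E null, marked=D
Mark F: refs=C, marked=D F
Mark A: refs=C, marked=A D F
Mark E: refs=null C, marked=A D E F
Mark C: refs=A, marked=A C D E F
Unmarked (collected): B G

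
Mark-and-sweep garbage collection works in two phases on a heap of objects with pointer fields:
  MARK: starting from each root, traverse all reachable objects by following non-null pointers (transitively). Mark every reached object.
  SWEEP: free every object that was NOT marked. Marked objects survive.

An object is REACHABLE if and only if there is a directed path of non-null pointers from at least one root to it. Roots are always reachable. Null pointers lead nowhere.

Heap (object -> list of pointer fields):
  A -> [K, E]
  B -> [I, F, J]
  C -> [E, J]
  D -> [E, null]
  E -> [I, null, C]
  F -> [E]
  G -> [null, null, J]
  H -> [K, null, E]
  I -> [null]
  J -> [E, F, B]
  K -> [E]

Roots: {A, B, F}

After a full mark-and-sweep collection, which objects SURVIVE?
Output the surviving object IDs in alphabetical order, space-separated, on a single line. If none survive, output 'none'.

Answer: A B C E F I J K

Derivation:
Roots: A B F
Mark A: refs=K E, marked=A
Mark B: refs=I F J, marked=A B
Mark F: refs=E, marked=A B F
Mark K: refs=E, marked=A B F K
Mark E: refs=I null C, marked=A B E F K
Mark I: refs=null, marked=A B E F I K
Mark J: refs=E F B, marked=A B E F I J K
Mark C: refs=E J, marked=A B C E F I J K
Unmarked (collected): D G H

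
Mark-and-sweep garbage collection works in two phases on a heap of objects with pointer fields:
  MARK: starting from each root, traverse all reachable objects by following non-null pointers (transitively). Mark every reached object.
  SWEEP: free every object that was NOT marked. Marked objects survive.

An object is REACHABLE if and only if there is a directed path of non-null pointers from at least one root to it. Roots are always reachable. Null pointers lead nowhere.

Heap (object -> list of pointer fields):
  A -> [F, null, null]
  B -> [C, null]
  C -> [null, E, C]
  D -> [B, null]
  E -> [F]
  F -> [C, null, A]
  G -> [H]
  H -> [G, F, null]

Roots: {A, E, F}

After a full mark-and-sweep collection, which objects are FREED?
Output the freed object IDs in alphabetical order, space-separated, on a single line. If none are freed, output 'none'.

Answer: B D G H

Derivation:
Roots: A E F
Mark A: refs=F null null, marked=A
Mark E: refs=F, marked=A E
Mark F: refs=C null A, marked=A E F
Mark C: refs=null E C, marked=A C E F
Unmarked (collected): B D G H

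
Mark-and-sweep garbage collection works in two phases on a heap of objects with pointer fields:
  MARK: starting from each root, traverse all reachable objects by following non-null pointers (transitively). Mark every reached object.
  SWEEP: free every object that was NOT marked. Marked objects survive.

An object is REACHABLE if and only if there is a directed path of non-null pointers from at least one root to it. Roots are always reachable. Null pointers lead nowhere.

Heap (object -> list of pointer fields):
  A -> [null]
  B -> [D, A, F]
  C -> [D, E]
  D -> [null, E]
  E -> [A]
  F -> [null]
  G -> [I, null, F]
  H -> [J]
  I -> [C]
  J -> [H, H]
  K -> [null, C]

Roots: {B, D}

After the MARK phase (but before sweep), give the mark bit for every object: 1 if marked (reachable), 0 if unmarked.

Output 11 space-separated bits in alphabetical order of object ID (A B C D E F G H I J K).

Answer: 1 1 0 1 1 1 0 0 0 0 0

Derivation:
Roots: B D
Mark B: refs=D A F, marked=B
Mark D: refs=null E, marked=B D
Mark A: refs=null, marked=A B D
Mark F: refs=null, marked=A B D F
Mark E: refs=A, marked=A B D E F
Unmarked (collected): C G H I J K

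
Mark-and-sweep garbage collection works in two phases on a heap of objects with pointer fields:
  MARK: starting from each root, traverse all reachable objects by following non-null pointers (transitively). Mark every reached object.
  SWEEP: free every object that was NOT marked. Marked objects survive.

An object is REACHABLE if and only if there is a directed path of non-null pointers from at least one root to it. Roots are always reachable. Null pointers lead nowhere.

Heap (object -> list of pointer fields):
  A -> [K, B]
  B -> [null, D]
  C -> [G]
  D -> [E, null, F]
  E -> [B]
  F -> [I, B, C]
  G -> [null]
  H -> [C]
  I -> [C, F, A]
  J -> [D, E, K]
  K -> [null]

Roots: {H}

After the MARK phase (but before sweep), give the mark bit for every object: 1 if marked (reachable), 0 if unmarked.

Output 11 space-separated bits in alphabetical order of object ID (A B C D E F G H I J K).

Answer: 0 0 1 0 0 0 1 1 0 0 0

Derivation:
Roots: H
Mark H: refs=C, marked=H
Mark C: refs=G, marked=C H
Mark G: refs=null, marked=C G H
Unmarked (collected): A B D E F I J K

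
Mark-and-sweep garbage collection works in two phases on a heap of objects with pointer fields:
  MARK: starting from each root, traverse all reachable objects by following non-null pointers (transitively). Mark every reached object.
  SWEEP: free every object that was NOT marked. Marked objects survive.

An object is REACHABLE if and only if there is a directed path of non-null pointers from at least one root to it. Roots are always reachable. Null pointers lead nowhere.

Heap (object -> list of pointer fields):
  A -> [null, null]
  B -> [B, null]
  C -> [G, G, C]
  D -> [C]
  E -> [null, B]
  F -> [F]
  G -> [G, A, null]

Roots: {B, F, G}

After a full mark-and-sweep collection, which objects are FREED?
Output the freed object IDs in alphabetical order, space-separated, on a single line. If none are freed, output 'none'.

Answer: C D E

Derivation:
Roots: B F G
Mark B: refs=B null, marked=B
Mark F: refs=F, marked=B F
Mark G: refs=G A null, marked=B F G
Mark A: refs=null null, marked=A B F G
Unmarked (collected): C D E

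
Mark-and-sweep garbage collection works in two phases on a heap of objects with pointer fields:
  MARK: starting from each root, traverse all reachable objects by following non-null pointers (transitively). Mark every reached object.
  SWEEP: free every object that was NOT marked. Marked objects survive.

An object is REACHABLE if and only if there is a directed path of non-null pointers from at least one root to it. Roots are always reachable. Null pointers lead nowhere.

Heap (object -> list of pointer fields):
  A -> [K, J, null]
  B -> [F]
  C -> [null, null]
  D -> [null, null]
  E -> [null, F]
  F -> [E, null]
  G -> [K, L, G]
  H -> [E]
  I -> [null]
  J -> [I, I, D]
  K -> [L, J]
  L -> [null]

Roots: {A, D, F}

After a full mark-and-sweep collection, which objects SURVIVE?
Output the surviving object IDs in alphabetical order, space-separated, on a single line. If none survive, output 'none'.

Answer: A D E F I J K L

Derivation:
Roots: A D F
Mark A: refs=K J null, marked=A
Mark D: refs=null null, marked=A D
Mark F: refs=E null, marked=A D F
Mark K: refs=L J, marked=A D F K
Mark J: refs=I I D, marked=A D F J K
Mark E: refs=null F, marked=A D E F J K
Mark L: refs=null, marked=A D E F J K L
Mark I: refs=null, marked=A D E F I J K L
Unmarked (collected): B C G H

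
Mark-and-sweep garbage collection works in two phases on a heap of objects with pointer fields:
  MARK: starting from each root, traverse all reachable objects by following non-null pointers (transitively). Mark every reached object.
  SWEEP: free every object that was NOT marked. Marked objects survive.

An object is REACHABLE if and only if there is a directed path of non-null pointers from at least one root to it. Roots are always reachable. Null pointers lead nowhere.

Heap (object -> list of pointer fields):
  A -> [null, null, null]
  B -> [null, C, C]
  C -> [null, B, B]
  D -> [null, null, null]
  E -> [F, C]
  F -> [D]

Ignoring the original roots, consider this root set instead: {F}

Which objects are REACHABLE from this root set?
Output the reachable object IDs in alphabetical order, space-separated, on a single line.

Roots: F
Mark F: refs=D, marked=F
Mark D: refs=null null null, marked=D F
Unmarked (collected): A B C E

Answer: D F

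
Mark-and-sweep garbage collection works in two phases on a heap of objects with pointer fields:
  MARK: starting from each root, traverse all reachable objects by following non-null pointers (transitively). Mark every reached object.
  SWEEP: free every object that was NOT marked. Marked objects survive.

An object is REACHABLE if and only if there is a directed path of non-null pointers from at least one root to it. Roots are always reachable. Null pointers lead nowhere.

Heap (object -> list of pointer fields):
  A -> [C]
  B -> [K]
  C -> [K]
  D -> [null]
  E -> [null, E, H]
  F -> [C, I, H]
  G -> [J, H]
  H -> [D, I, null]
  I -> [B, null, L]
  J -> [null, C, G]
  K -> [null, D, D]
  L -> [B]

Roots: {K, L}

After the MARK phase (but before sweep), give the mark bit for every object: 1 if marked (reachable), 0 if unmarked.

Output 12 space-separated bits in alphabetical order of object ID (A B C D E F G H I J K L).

Answer: 0 1 0 1 0 0 0 0 0 0 1 1

Derivation:
Roots: K L
Mark K: refs=null D D, marked=K
Mark L: refs=B, marked=K L
Mark D: refs=null, marked=D K L
Mark B: refs=K, marked=B D K L
Unmarked (collected): A C E F G H I J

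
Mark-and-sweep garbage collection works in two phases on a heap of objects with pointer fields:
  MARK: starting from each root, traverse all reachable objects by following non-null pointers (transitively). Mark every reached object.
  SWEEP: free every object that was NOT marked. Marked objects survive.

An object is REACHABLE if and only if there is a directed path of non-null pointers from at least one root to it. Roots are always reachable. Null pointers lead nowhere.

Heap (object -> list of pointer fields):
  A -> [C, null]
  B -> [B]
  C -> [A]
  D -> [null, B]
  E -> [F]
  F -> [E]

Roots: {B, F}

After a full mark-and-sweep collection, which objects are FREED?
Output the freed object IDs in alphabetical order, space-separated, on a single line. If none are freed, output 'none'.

Answer: A C D

Derivation:
Roots: B F
Mark B: refs=B, marked=B
Mark F: refs=E, marked=B F
Mark E: refs=F, marked=B E F
Unmarked (collected): A C D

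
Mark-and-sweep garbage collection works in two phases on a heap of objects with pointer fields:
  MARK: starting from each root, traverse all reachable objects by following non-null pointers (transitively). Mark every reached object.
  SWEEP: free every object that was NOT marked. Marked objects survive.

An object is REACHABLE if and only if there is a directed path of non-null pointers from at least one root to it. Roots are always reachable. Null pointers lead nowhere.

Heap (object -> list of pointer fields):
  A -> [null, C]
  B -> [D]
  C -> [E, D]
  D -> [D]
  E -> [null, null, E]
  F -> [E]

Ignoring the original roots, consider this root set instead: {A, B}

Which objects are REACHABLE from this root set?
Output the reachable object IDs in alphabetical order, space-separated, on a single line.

Roots: A B
Mark A: refs=null C, marked=A
Mark B: refs=D, marked=A B
Mark C: refs=E D, marked=A B C
Mark D: refs=D, marked=A B C D
Mark E: refs=null null E, marked=A B C D E
Unmarked (collected): F

Answer: A B C D E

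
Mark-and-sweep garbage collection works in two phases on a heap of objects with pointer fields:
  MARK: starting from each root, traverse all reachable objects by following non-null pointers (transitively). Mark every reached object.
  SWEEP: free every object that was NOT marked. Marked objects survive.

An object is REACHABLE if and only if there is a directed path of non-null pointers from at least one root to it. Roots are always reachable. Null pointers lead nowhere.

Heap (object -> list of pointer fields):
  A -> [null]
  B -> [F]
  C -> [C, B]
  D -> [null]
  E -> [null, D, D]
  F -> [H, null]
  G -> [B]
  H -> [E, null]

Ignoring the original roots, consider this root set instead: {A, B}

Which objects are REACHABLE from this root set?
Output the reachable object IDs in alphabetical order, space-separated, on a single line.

Answer: A B D E F H

Derivation:
Roots: A B
Mark A: refs=null, marked=A
Mark B: refs=F, marked=A B
Mark F: refs=H null, marked=A B F
Mark H: refs=E null, marked=A B F H
Mark E: refs=null D D, marked=A B E F H
Mark D: refs=null, marked=A B D E F H
Unmarked (collected): C G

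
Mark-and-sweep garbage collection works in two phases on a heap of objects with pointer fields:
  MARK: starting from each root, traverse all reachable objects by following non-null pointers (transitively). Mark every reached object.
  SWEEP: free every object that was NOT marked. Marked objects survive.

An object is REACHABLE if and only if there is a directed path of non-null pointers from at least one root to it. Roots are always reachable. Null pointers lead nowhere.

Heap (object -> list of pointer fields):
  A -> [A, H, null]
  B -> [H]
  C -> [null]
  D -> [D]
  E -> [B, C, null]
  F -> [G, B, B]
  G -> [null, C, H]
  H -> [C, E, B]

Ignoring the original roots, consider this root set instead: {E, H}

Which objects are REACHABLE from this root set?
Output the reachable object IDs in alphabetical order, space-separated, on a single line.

Roots: E H
Mark E: refs=B C null, marked=E
Mark H: refs=C E B, marked=E H
Mark B: refs=H, marked=B E H
Mark C: refs=null, marked=B C E H
Unmarked (collected): A D F G

Answer: B C E H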